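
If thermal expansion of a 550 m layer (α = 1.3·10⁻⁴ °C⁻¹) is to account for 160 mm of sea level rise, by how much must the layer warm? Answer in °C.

ΔT = Δh/(αH) = 0.16 / (1.3×10⁻⁴ × 550) ≈ 2.238 °C

about 2.24 °C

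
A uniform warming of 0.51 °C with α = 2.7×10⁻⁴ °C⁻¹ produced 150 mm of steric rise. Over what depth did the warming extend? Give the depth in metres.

H = Δh/(αΔT) = 0.15 / (2.7×10⁻⁴ × 0.51) ≈ 1089 m

H ≈ 1090 m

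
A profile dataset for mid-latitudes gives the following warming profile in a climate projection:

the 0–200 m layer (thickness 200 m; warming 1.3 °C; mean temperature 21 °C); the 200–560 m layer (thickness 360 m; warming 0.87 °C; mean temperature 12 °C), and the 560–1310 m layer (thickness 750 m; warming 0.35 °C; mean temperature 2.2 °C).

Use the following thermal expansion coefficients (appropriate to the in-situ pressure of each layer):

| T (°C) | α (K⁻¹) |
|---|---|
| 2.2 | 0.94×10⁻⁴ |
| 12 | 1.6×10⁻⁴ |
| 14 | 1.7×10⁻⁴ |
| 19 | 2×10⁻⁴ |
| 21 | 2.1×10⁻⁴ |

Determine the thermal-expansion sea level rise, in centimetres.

12.9 cm

Layer 1 at 21 °C → α = 2.1×10⁻⁴ K⁻¹
Layer 2 at 12 °C → α = 1.6×10⁻⁴ K⁻¹
Layer 3 at 2.2 °C → α = 0.94×10⁻⁴ K⁻¹
Layer 1: 2.1×10⁻⁴ × 1.3 × 200 = 0.05460 m
1.6×10⁻⁴ × 360 × 0.87 = 0.050112 m
0.35 × 0.94×10⁻⁴ × 750 = 0.024675 m
Δh = 0.05460 + 0.050112 + 0.024675 = 0.129387 m ≈ 12.9 cm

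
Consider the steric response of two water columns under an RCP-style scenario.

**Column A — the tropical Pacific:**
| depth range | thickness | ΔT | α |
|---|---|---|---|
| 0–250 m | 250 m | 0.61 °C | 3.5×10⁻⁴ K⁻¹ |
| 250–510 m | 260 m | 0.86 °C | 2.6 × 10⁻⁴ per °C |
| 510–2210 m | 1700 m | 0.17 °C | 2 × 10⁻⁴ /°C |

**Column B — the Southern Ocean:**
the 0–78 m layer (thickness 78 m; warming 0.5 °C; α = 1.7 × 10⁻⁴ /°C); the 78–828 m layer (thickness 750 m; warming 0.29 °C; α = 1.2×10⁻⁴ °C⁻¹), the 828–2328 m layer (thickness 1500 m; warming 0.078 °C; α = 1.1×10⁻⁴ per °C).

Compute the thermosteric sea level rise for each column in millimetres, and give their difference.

A 0–250 m: 250 × 0.61 × 3.5×10⁻⁴ = 0.053375 m
A 250–510 m: 0.86 × 260 × 2.6×10⁻⁴ = 0.058136 m
A 1700 × 2×10⁻⁴ × 0.17 = 0.05780 m
A total: 0.169311 m
B Layer 1: 1.7×10⁻⁴ × 78 × 0.5 = 0.00663 m
B 78–828 m: 0.29 × 750 × 1.2×10⁻⁴ = 0.02610 m
B Layer 3: 1500 × 0.078 × 1.1×10⁻⁴ = 0.01287 m
B total: 0.04560 m
Difference: 0.169311 − 0.04560 = 0.123711 m

A: 170 mm; B: 46 mm; difference 120 mm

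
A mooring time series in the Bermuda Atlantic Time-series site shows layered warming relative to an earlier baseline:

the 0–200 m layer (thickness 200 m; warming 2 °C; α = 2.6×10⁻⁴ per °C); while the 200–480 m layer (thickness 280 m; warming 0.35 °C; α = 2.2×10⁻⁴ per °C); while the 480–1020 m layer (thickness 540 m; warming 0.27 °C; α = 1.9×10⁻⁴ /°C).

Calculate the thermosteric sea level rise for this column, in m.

0–200 m: 200 × 2 × 2.6×10⁻⁴ = 0.10400 m
280 × 0.35 × 2.2×10⁻⁴ = 0.02156 m
Layer 3: 1.9×10⁻⁴ × 540 × 0.27 = 0.027702 m
Δh = 0.10400 + 0.02156 + 0.027702 = 0.153262 m

0.15 m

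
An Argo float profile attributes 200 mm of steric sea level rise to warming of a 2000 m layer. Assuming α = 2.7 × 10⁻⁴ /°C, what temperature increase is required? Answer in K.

ΔT = Δh/(αH) = 0.2 / (2.7×10⁻⁴ × 2000) ≈ 0.3704 K

0.370 K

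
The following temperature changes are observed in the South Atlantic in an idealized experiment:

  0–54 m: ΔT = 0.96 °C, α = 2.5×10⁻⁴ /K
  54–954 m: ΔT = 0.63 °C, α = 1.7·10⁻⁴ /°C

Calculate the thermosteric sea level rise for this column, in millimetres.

Layer 1: 2.5×10⁻⁴ × 0.96 × 54 = 0.01296 m
900 × 0.63 × 1.7×10⁻⁴ = 0.09639 m
Δh = 0.01296 + 0.09639 = 0.10935 m ≈ 109 mm

Δh ≈ 109 mm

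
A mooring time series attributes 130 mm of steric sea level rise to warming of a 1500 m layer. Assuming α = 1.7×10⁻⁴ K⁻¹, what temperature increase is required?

ΔT = Δh/(αH) = 0.13 / (1.7×10⁻⁴ × 1500) ≈ 0.5098 °C

0.510 °C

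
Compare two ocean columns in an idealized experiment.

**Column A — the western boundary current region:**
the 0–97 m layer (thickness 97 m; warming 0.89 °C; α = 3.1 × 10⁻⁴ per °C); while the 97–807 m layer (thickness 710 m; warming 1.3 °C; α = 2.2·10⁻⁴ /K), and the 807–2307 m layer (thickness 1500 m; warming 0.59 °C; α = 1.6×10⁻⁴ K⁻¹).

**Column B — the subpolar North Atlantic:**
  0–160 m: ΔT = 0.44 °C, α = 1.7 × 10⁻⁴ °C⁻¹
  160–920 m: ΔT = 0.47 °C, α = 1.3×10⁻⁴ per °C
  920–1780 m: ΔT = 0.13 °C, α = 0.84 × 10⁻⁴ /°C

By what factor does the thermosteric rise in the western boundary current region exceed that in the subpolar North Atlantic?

a factor of 5.5

A Layer 1: 97 × 0.89 × 3.1×10⁻⁴ = 0.0267623 m
A Layer 2: 2.2×10⁻⁴ × 710 × 1.3 = 0.20306 m
A Layer 3: 1500 × 0.59 × 1.6×10⁻⁴ = 0.14160 m
A total: 0.3714223 m
B 0–160 m: 160 × 1.7×10⁻⁴ × 0.44 = 0.011968 m
B 160–920 m: 1.3×10⁻⁴ × 760 × 0.47 = 0.046436 m
B 0.84×10⁻⁴ × 860 × 0.13 = 0.0093912 m
B total: 0.0677952 m
Ratio: 0.3714223 / 0.0677952 ≈ 5.479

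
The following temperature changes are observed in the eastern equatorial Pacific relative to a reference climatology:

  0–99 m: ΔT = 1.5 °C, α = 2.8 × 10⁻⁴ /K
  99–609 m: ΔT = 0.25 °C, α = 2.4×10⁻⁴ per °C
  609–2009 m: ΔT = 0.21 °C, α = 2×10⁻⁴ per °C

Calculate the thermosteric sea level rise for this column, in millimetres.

99 × 2.8×10⁻⁴ × 1.5 = 0.04158 m
Layer 2: 0.25 × 510 × 2.4×10⁻⁴ = 0.03060 m
2×10⁻⁴ × 1400 × 0.21 = 0.05880 m
Δh = 0.04158 + 0.03060 + 0.05880 = 0.13098 m ≈ 130 mm

130 mm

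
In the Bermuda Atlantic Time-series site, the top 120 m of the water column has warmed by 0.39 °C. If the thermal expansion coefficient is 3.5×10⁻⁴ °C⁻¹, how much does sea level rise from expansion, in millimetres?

Δh = αΔT·H = 3.5×10⁻⁴ × 0.39 × 120 = 0.01638 m

Δh ≈ 16.4 mm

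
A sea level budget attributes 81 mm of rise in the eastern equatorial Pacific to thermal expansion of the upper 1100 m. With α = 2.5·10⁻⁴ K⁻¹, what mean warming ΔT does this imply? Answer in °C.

ΔT = Δh/(αH) = 0.081 / (2.5×10⁻⁴ × 1100) ≈ 0.2945 °C

about 0.295 °C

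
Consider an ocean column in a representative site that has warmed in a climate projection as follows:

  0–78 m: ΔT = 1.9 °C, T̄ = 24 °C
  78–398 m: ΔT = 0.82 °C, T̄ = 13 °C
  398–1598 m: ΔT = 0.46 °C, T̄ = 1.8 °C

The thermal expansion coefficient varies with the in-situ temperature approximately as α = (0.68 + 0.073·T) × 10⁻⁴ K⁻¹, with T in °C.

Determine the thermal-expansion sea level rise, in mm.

Layer 1: α = (0.68 + 0.073×24)×10⁻⁴ = 2.432×10⁻⁴ K⁻¹
Layer 2: α = (0.68 + 0.073×13)×10⁻⁴ = 1.629×10⁻⁴ K⁻¹
Layer 3: α = (0.68 + 0.073×1.8)×10⁻⁴ = 0.8114×10⁻⁴ K⁻¹
Layer 1: 2.432×10⁻⁴ × 78 × 1.9 = 0.03604224 m
78–398 m: 320 × 1.629×10⁻⁴ × 0.82 = 0.04274496 m
0.8114×10⁻⁴ × 0.46 × 1200 = 0.04478928 m
Δh = 0.03604224 + 0.04274496 + 0.04478928 = 0.12357648 m

Δh ≈ 120 mm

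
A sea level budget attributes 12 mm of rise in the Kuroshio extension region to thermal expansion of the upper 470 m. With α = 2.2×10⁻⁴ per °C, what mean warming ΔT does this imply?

about 0.12 °C

ΔT = Δh/(αH) = 0.012 / (2.2×10⁻⁴ × 470) ≈ 0.1161 °C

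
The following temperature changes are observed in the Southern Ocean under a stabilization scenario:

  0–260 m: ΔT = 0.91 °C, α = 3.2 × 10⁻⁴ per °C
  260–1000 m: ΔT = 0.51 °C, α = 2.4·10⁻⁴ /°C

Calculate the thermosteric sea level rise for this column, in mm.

Δh = 170 mm

Layer 1: 3.2×10⁻⁴ × 0.91 × 260 = 0.075712 m
740 × 2.4×10⁻⁴ × 0.51 = 0.090576 m
Δh = 0.075712 + 0.090576 = 0.166288 m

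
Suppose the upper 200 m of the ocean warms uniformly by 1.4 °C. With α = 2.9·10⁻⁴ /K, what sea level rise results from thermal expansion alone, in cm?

8.1 cm of thermosteric rise

Δh = αΔT·H = 2.9×10⁻⁴ × 1.4 × 200 = 0.08120 m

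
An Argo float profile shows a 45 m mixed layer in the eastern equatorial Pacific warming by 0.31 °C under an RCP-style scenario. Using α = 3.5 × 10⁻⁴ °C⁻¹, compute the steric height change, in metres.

about 0.00488 m

Δh = αΔT·H = 3.5×10⁻⁴ × 0.31 × 45 = 0.0048825 m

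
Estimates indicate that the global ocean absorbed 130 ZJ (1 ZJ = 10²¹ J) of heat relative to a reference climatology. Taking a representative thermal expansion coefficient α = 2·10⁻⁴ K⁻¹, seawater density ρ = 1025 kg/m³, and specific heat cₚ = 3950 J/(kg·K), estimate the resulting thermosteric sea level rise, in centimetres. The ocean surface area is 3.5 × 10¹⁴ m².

Per unit area: Q = 130×10²¹ / (3.5×10¹⁴) ≈ 3.714×10⁸ J/m²
Δh = αQ/(ρcₚ) = 2×10⁻⁴ × 3.714×10⁸ / (1025 × 3950) ≈ 0.018346 m

Δh ≈ 1.83 cm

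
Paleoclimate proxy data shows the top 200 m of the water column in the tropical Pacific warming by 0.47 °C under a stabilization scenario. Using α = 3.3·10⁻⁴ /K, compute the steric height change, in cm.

Δh = αΔT·H = 3.3×10⁻⁴ × 0.47 × 200 = 0.03102 m

Δh = 3.10 cm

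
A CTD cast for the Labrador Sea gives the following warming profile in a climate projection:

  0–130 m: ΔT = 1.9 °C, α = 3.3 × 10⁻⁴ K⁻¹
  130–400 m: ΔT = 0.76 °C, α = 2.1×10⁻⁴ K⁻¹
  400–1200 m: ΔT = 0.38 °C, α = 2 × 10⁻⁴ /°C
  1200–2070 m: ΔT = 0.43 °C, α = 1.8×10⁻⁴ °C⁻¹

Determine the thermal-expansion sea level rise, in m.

Δh ≈ 0.253 m

0–130 m: 130 × 3.3×10⁻⁴ × 1.9 = 0.08151 m
130–400 m: 2.1×10⁻⁴ × 270 × 0.76 = 0.043092 m
400–1200 m: 2×10⁻⁴ × 800 × 0.38 = 0.06080 m
0.43 × 870 × 1.8×10⁻⁴ = 0.067338 m
Δh = 0.08151 + 0.043092 + 0.06080 + 0.067338 = 0.25274 m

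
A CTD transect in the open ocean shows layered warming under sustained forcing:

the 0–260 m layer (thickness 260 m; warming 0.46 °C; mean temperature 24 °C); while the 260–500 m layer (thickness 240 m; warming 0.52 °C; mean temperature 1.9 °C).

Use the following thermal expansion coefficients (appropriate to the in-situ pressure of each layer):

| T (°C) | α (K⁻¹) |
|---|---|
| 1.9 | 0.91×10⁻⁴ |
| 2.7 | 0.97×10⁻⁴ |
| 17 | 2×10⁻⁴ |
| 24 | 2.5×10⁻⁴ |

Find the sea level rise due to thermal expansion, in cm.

Layer 1 at 24 °C → α = 2.5×10⁻⁴ K⁻¹
Layer 2 at 1.9 °C → α = 0.91×10⁻⁴ K⁻¹
Layer 1: 0.46 × 2.5×10⁻⁴ × 260 = 0.02990 m
260–500 m: 240 × 0.52 × 0.91×10⁻⁴ = 0.0113568 m
Δh = 0.02990 + 0.0113568 = 0.0412568 m

about 4.13 cm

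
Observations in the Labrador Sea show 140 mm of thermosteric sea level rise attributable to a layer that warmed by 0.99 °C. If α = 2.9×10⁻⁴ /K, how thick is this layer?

H = Δh/(αΔT) = 0.14 / (2.9×10⁻⁴ × 0.99) ≈ 487.6 m

490 m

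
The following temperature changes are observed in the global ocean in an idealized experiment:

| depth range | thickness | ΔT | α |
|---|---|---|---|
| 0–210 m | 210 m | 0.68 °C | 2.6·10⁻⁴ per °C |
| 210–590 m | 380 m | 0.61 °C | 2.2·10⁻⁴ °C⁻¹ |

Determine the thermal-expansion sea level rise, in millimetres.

Δh ≈ 88 mm

0.68 × 210 × 2.6×10⁻⁴ = 0.037128 m
380 × 0.61 × 2.2×10⁻⁴ = 0.050996 m
Δh = 0.037128 + 0.050996 = 0.088124 m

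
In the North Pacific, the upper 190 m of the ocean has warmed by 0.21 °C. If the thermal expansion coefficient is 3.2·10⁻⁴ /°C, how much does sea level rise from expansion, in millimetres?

12.8 mm

Δh = αΔT·H = 3.2×10⁻⁴ × 0.21 × 190 = 0.012768 m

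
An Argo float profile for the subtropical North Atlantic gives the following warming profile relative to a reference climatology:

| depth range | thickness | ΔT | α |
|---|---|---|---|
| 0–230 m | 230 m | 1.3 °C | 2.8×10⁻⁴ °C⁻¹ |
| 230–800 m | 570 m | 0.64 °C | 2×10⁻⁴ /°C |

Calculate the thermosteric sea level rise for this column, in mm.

Δh ≈ 157 mm

0–230 m: 2.8×10⁻⁴ × 230 × 1.3 = 0.08372 m
2×10⁻⁴ × 0.64 × 570 = 0.07296 m
Δh = 0.08372 + 0.07296 = 0.15668 m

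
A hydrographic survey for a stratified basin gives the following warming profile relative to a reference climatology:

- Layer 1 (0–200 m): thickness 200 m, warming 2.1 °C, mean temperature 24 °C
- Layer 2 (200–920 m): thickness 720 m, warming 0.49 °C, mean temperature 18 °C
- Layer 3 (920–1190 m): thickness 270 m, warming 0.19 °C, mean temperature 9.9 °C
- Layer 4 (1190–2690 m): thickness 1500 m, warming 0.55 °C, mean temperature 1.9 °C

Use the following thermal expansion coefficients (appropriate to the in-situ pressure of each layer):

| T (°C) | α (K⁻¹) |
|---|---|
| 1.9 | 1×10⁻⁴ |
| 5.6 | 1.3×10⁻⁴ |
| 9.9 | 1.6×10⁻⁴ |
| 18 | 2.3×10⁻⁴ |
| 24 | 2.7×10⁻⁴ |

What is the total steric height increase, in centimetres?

Δh = 28.5 cm

Layer 1 at 24 °C → α = 2.7×10⁻⁴ K⁻¹
Layer 2 at 18 °C → α = 2.3×10⁻⁴ K⁻¹
Layer 3 at 9.9 °C → α = 1.6×10⁻⁴ K⁻¹
Layer 4 at 1.9 °C → α = 1×10⁻⁴ K⁻¹
Layer 1: 2.1 × 200 × 2.7×10⁻⁴ = 0.11340 m
Layer 2: 720 × 2.3×10⁻⁴ × 0.49 = 0.081144 m
920–1190 m: 270 × 1.6×10⁻⁴ × 0.19 = 0.008208 m
Layer 4: 1500 × 0.55 × 1×10⁻⁴ = 0.08250 m
Δh = 0.11340 + 0.081144 + 0.008208 + 0.08250 = 0.285252 m ≈ 28.5 cm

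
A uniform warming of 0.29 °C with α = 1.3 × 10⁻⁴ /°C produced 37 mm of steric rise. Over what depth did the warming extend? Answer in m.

H = Δh/(αΔT) = 0.037 / (1.3×10⁻⁴ × 0.29) ≈ 981.4 m

981 m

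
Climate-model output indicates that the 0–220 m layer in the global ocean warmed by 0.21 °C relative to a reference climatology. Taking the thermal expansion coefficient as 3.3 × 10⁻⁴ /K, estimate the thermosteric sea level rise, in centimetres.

Δh = αΔT·H = 3.3×10⁻⁴ × 0.21 × 220 = 0.015246 m

Δh ≈ 1.52 cm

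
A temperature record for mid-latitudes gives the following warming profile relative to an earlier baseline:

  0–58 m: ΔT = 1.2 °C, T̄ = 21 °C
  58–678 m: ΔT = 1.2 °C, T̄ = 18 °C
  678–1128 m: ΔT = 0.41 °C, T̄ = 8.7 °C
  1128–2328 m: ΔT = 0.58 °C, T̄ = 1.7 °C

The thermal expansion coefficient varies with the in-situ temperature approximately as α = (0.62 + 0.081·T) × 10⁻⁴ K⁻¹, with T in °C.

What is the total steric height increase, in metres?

Δh = 0.248 m

Layer 1: α = (0.62 + 0.081×21)×10⁻⁴ = 2.321×10⁻⁴ K⁻¹
Layer 2: α = (0.62 + 0.081×18)×10⁻⁴ = 2.078×10⁻⁴ K⁻¹
Layer 3: α = (0.62 + 0.081×8.7)×10⁻⁴ = 1.3247×10⁻⁴ K⁻¹
Layer 4: α = (0.62 + 0.081×1.7)×10⁻⁴ = 0.7577×10⁻⁴ K⁻¹
2.321×10⁻⁴ × 58 × 1.2 = 0.01615416 m
Layer 2: 1.2 × 2.078×10⁻⁴ × 620 = 0.1546032 m
678–1128 m: 450 × 1.3247×10⁻⁴ × 0.41 = 0.024440715 m
Layer 4: 1200 × 0.58 × 0.7577×10⁻⁴ = 0.05273592 m
Δh = 0.01615416 + 0.1546032 + 0.024440715 + 0.05273592 = 0.247933995 m ≈ 0.248 m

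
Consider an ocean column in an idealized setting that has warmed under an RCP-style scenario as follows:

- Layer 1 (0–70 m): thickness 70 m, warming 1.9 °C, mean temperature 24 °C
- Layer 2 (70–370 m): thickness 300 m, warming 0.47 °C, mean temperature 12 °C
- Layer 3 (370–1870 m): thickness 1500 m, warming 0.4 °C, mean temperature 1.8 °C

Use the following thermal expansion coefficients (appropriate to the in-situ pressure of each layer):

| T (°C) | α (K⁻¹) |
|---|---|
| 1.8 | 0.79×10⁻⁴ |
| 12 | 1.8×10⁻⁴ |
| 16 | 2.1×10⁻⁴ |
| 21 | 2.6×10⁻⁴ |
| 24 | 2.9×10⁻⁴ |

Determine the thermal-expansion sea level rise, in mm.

Layer 1 at 24 °C → α = 2.9×10⁻⁴ K⁻¹
Layer 2 at 12 °C → α = 1.8×10⁻⁴ K⁻¹
Layer 3 at 1.8 °C → α = 0.79×10⁻⁴ K⁻¹
Layer 1: 70 × 1.9 × 2.9×10⁻⁴ = 0.03857 m
70–370 m: 0.47 × 300 × 1.8×10⁻⁴ = 0.02538 m
370–1870 m: 1500 × 0.4 × 0.79×10⁻⁴ = 0.04740 m
Δh = 0.03857 + 0.02538 + 0.04740 = 0.11135 m

Δh ≈ 111 mm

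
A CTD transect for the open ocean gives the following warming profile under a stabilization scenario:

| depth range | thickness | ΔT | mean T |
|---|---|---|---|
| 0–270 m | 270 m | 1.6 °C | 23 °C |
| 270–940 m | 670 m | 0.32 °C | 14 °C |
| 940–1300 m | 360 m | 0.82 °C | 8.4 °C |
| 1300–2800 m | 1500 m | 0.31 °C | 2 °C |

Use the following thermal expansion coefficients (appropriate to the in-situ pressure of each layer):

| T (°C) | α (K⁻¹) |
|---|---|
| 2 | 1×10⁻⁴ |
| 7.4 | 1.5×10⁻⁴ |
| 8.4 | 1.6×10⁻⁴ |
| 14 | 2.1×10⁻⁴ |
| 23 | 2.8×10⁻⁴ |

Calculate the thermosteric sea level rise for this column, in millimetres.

Δh = 260 mm

Layer 1 at 23 °C → α = 2.8×10⁻⁴ K⁻¹
Layer 2 at 14 °C → α = 2.1×10⁻⁴ K⁻¹
Layer 3 at 8.4 °C → α = 1.6×10⁻⁴ K⁻¹
Layer 4 at 2 °C → α = 1×10⁻⁴ K⁻¹
0–270 m: 2.8×10⁻⁴ × 1.6 × 270 = 0.12096 m
Layer 2: 670 × 2.1×10⁻⁴ × 0.32 = 0.045024 m
940–1300 m: 1.6×10⁻⁴ × 360 × 0.82 = 0.047232 m
0.31 × 1500 × 1×10⁻⁴ = 0.04650 m
Δh = 0.12096 + 0.045024 + 0.047232 + 0.04650 = 0.259716 m ≈ 260 mm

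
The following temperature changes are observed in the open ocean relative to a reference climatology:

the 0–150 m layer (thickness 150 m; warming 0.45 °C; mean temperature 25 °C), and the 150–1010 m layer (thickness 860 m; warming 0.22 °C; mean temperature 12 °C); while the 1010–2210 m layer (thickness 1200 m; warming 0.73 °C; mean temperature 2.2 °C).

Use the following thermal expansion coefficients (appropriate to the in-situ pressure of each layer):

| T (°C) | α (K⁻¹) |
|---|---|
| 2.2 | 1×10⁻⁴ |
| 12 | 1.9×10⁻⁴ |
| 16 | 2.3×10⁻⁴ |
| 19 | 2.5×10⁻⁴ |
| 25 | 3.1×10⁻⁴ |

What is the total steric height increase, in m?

Δh = 0.144 m

Layer 1 at 25 °C → α = 3.1×10⁻⁴ K⁻¹
Layer 2 at 12 °C → α = 1.9×10⁻⁴ K⁻¹
Layer 3 at 2.2 °C → α = 1×10⁻⁴ K⁻¹
0–150 m: 150 × 0.45 × 3.1×10⁻⁴ = 0.020925 m
Layer 2: 860 × 1.9×10⁻⁴ × 0.22 = 0.035948 m
1010–2210 m: 0.73 × 1×10⁻⁴ × 1200 = 0.08760 m
Δh = 0.020925 + 0.035948 + 0.08760 = 0.144473 m ≈ 0.144 m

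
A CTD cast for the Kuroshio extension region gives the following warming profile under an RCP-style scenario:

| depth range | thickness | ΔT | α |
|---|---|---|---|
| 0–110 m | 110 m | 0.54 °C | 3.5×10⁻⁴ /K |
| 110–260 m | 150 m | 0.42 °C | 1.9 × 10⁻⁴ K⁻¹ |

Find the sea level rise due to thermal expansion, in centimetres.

Layer 1: 3.5×10⁻⁴ × 0.54 × 110 = 0.02079 m
110–260 m: 150 × 1.9×10⁻⁴ × 0.42 = 0.01197 m
Δh = 0.02079 + 0.01197 = 0.03276 m ≈ 3.28 cm

3.28 cm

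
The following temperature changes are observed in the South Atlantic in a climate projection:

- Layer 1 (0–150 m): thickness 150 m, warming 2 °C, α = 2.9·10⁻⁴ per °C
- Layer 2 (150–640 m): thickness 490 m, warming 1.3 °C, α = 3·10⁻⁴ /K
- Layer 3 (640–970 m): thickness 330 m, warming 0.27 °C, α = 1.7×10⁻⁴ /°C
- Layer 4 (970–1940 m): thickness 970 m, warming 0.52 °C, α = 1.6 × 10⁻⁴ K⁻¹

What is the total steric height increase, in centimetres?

about 37.4 cm

0–150 m: 150 × 2 × 2.9×10⁻⁴ = 0.08700 m
Layer 2: 490 × 1.3 × 3×10⁻⁴ = 0.19110 m
Layer 3: 1.7×10⁻⁴ × 0.27 × 330 = 0.015147 m
Layer 4: 0.52 × 970 × 1.6×10⁻⁴ = 0.080704 m
Δh = 0.08700 + 0.19110 + 0.015147 + 0.080704 = 0.373951 m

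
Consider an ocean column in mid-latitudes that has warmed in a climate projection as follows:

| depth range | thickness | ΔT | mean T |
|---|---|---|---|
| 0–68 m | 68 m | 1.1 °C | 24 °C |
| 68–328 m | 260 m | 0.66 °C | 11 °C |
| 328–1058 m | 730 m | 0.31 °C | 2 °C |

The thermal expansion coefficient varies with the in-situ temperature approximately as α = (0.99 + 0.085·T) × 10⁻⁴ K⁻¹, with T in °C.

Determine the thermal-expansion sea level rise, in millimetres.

Δh = 81.9 mm

Layer 1: α = (0.99 + 0.085×24)×10⁻⁴ = 3.03×10⁻⁴ K⁻¹
Layer 2: α = (0.99 + 0.085×11)×10⁻⁴ = 1.925×10⁻⁴ K⁻¹
Layer 3: α = (0.99 + 0.085×2)×10⁻⁴ = 1.16×10⁻⁴ K⁻¹
68 × 1.1 × 3.03×10⁻⁴ = 0.0226644 m
260 × 1.925×10⁻⁴ × 0.66 = 0.033033 m
730 × 0.31 × 1.16×10⁻⁴ = 0.0262508 m
Δh = 0.0226644 + 0.033033 + 0.0262508 = 0.0819482 m ≈ 81.9 mm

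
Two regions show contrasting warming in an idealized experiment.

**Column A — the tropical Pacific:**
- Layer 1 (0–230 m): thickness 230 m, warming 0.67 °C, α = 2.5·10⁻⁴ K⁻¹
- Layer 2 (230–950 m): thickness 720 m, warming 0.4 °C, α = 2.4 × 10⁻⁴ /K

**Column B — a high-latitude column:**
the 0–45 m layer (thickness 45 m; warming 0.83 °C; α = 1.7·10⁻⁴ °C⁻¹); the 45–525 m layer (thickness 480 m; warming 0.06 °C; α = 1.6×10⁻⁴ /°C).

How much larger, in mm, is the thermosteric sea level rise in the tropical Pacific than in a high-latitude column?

96.7 mm

A Layer 1: 2.5×10⁻⁴ × 230 × 0.67 = 0.038525 m
A 230–950 m: 0.4 × 720 × 2.4×10⁻⁴ = 0.06912 m
A total: 0.107645 m
B Layer 1: 1.7×10⁻⁴ × 45 × 0.83 = 0.0063495 m
B 45–525 m: 1.6×10⁻⁴ × 480 × 0.06 = 0.004608 m
B total: 0.0109575 m
Difference: 0.107645 − 0.0109575 = 0.0966875 m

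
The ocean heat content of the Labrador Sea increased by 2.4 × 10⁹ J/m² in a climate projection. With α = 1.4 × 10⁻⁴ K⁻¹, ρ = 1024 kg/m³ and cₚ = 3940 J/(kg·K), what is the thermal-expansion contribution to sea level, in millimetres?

about 83.3 mm

Δh = αQ/(ρcₚ) = 1.4×10⁻⁴ × 2.4×10⁹ / (1024 × 3940) ≈ 0.08328 m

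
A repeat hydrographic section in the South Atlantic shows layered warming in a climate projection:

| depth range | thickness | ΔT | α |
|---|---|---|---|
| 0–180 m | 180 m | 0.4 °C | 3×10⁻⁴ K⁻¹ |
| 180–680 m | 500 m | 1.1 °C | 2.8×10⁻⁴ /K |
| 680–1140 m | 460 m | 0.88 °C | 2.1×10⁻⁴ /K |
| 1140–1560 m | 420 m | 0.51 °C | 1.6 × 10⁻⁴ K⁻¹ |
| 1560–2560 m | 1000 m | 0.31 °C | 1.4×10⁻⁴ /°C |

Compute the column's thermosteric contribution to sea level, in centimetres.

about 33.8 cm

Layer 1: 180 × 0.4 × 3×10⁻⁴ = 0.02160 m
180–680 m: 500 × 2.8×10⁻⁴ × 1.1 = 0.15400 m
Layer 3: 2.1×10⁻⁴ × 0.88 × 460 = 0.085008 m
0.51 × 1.6×10⁻⁴ × 420 = 0.034272 m
Layer 5: 1000 × 0.31 × 1.4×10⁻⁴ = 0.04340 m
Δh = 0.02160 + 0.15400 + 0.085008 + 0.034272 + 0.04340 = 0.33828 m ≈ 33.8 cm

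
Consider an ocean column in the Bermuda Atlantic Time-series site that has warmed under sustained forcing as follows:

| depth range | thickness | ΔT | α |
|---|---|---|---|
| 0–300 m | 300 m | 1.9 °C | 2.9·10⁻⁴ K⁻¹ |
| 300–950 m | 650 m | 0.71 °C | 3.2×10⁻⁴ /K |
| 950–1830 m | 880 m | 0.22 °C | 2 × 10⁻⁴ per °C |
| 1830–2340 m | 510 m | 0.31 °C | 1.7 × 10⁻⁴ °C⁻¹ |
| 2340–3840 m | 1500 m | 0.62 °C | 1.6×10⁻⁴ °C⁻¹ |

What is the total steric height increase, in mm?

Layer 1: 300 × 1.9 × 2.9×10⁻⁴ = 0.16530 m
Layer 2: 650 × 3.2×10⁻⁴ × 0.71 = 0.14768 m
950–1830 m: 0.22 × 2×10⁻⁴ × 880 = 0.03872 m
510 × 1.7×10⁻⁴ × 0.31 = 0.026877 m
0.62 × 1500 × 1.6×10⁻⁴ = 0.14880 m
Δh = 0.16530 + 0.14768 + 0.03872 + 0.026877 + 0.14880 = 0.527377 m ≈ 527 mm

Δh ≈ 527 mm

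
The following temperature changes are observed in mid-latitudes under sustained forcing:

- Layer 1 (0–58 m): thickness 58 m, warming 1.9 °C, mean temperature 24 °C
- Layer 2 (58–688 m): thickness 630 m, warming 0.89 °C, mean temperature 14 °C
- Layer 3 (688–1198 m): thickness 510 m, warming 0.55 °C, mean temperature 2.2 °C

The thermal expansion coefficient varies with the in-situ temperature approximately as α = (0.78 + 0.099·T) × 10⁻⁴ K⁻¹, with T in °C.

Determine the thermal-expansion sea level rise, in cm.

Layer 1: α = (0.78 + 0.099×24)×10⁻⁴ = 3.156×10⁻⁴ K⁻¹
Layer 2: α = (0.78 + 0.099×14)×10⁻⁴ = 2.166×10⁻⁴ K⁻¹
Layer 3: α = (0.78 + 0.099×2.2)×10⁻⁴ = 0.9978×10⁻⁴ K⁻¹
58 × 3.156×10⁻⁴ × 1.9 = 0.03477912 m
58–688 m: 2.166×10⁻⁴ × 630 × 0.89 = 0.12144762 m
Layer 3: 0.9978×10⁻⁴ × 510 × 0.55 = 0.02798829 m
Δh = 0.03477912 + 0.12144762 + 0.02798829 = 0.18421503 m

Δh ≈ 18.4 cm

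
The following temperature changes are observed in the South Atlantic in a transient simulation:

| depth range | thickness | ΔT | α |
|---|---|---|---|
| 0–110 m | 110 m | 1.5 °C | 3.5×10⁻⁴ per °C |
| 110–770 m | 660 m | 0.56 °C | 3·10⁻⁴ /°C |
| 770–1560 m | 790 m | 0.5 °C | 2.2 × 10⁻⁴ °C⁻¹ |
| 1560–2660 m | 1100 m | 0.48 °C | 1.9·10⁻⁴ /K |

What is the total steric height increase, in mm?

Layer 1: 3.5×10⁻⁴ × 110 × 1.5 = 0.05775 m
Layer 2: 0.56 × 3×10⁻⁴ × 660 = 0.11088 m
Layer 3: 2.2×10⁻⁴ × 790 × 0.5 = 0.08690 m
1560–2660 m: 1.9×10⁻⁴ × 1100 × 0.48 = 0.10032 m
Δh = 0.05775 + 0.11088 + 0.08690 + 0.10032 = 0.35585 m

Δh = 356 mm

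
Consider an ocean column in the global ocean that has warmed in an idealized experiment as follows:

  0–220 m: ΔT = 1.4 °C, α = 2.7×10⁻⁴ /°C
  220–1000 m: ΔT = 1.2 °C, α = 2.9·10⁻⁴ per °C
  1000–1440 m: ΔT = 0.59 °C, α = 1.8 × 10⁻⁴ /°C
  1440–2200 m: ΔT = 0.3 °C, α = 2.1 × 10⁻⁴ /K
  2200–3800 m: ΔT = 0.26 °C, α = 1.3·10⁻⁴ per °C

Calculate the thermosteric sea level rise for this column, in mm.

1.4 × 220 × 2.7×10⁻⁴ = 0.08316 m
Layer 2: 2.9×10⁻⁴ × 780 × 1.2 = 0.27144 m
440 × 1.8×10⁻⁴ × 0.59 = 0.046728 m
1440–2200 m: 760 × 2.1×10⁻⁴ × 0.3 = 0.04788 m
1.3×10⁻⁴ × 0.26 × 1600 = 0.05408 m
Δh = 0.08316 + 0.27144 + 0.046728 + 0.04788 + 0.05408 = 0.503288 m ≈ 503 mm

503 mm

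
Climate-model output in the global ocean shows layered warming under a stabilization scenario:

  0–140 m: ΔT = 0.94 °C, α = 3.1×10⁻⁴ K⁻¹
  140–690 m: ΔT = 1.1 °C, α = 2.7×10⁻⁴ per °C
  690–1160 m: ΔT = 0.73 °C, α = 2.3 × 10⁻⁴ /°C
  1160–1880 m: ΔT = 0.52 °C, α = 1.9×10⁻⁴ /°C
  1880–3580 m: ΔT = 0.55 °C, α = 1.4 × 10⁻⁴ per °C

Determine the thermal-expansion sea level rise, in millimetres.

0–140 m: 0.94 × 140 × 3.1×10⁻⁴ = 0.040796 m
550 × 2.7×10⁻⁴ × 1.1 = 0.16335 m
Layer 3: 2.3×10⁻⁴ × 0.73 × 470 = 0.078913 m
1160–1880 m: 0.52 × 720 × 1.9×10⁻⁴ = 0.071136 m
1880–3580 m: 0.55 × 1700 × 1.4×10⁻⁴ = 0.13090 m
Δh = 0.040796 + 0.16335 + 0.078913 + 0.071136 + 0.13090 = 0.485095 m

about 485 mm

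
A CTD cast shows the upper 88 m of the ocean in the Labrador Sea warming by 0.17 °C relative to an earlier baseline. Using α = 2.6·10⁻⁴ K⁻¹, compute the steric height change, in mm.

Δh ≈ 3.89 mm

Δh = αΔT·H = 2.6×10⁻⁴ × 0.17 × 88 = 0.0038896 m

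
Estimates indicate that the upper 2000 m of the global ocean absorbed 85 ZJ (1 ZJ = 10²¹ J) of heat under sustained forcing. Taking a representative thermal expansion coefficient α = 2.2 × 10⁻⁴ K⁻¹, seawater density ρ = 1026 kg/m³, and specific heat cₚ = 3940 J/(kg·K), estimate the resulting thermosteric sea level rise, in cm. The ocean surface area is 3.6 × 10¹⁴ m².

Per unit area: Q = 85×10²¹ / (3.6×10¹⁴) ≈ 2.361×10⁸ J/m²
Δh = αQ/(ρcₚ) = 2.2×10⁻⁴ × 2.361×10⁸ / (1026 × 3940) ≈ 0.012849 m

about 1.28 cm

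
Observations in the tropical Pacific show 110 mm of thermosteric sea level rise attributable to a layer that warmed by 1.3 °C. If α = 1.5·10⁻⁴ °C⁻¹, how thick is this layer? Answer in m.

560 m

H = Δh/(αΔT) = 0.11 / (1.5×10⁻⁴ × 1.3) ≈ 564.1 m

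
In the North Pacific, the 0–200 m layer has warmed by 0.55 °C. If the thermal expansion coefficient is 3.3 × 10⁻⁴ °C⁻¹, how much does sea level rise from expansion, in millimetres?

Δh = αΔT·H = 3.3×10⁻⁴ × 0.55 × 200 = 0.03630 m

about 36.3 mm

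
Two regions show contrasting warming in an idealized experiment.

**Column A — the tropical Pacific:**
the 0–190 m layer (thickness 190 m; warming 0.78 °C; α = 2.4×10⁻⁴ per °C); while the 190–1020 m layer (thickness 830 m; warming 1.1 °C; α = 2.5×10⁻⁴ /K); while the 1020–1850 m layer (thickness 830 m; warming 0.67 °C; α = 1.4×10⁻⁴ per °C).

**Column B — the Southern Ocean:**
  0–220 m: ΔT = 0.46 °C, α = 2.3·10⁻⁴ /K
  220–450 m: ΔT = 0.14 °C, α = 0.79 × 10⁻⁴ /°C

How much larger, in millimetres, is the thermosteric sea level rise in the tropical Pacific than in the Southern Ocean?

A Layer 1: 2.4×10⁻⁴ × 0.78 × 190 = 0.035568 m
A 190–1020 m: 2.5×10⁻⁴ × 1.1 × 830 = 0.22825 m
A 1.4×10⁻⁴ × 0.67 × 830 = 0.077854 m
A total: 0.341672 m
B 0–220 m: 220 × 2.3×10⁻⁴ × 0.46 = 0.023276 m
B 230 × 0.79×10⁻⁴ × 0.14 = 0.0025438 m
B total: 0.0258198 m
Difference: 0.341672 − 0.0258198 = 0.3158522 m

320 mm larger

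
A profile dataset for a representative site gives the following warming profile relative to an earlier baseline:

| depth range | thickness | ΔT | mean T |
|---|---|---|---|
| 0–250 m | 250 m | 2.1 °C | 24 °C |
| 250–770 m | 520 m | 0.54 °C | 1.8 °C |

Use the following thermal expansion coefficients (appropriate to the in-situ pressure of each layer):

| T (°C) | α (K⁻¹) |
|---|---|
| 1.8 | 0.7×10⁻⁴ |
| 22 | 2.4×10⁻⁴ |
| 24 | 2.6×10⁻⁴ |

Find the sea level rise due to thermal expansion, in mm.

156 mm of thermosteric rise

Layer 1 at 24 °C → α = 2.6×10⁻⁴ K⁻¹
Layer 2 at 1.8 °C → α = 0.7×10⁻⁴ K⁻¹
2.6×10⁻⁴ × 250 × 2.1 = 0.13650 m
250–770 m: 520 × 0.7×10⁻⁴ × 0.54 = 0.019656 m
Δh = 0.13650 + 0.019656 = 0.156156 m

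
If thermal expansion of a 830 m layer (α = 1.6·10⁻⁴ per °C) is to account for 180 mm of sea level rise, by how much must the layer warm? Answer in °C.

ΔT = Δh/(αH) = 0.18 / (1.6×10⁻⁴ × 830) ≈ 1.355 °C

1.4 °C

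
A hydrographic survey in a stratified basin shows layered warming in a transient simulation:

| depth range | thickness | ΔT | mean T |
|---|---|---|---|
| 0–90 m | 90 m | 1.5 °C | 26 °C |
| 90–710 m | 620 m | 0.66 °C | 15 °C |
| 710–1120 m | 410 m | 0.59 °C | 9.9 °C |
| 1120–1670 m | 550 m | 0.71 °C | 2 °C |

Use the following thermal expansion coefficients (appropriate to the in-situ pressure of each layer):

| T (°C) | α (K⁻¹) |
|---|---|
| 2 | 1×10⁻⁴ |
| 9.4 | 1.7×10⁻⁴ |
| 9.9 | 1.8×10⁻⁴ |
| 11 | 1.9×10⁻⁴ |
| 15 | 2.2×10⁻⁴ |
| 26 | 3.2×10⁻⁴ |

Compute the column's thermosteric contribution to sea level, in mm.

about 220 mm

Layer 1 at 26 °C → α = 3.2×10⁻⁴ K⁻¹
Layer 2 at 15 °C → α = 2.2×10⁻⁴ K⁻¹
Layer 3 at 9.9 °C → α = 1.8×10⁻⁴ K⁻¹
Layer 4 at 2 °C → α = 1×10⁻⁴ K⁻¹
Layer 1: 3.2×10⁻⁴ × 1.5 × 90 = 0.04320 m
Layer 2: 0.66 × 2.2×10⁻⁴ × 620 = 0.090024 m
710–1120 m: 0.59 × 410 × 1.8×10⁻⁴ = 0.043542 m
Layer 4: 550 × 0.71 × 1×10⁻⁴ = 0.03905 m
Δh = 0.04320 + 0.090024 + 0.043542 + 0.03905 = 0.215816 m ≈ 220 mm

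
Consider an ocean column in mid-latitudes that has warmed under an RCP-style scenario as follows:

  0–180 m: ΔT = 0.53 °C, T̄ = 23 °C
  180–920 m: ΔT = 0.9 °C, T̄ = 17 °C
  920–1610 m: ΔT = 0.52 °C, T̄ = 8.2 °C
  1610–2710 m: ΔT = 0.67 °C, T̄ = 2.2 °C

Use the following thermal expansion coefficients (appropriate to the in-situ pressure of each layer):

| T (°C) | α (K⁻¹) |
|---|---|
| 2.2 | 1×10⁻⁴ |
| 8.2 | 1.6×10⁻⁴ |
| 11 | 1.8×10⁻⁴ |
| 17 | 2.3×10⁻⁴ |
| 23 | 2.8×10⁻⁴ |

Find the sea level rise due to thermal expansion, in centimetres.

Layer 1 at 23 °C → α = 2.8×10⁻⁴ K⁻¹
Layer 2 at 17 °C → α = 2.3×10⁻⁴ K⁻¹
Layer 3 at 8.2 °C → α = 1.6×10⁻⁴ K⁻¹
Layer 4 at 2.2 °C → α = 1×10⁻⁴ K⁻¹
0–180 m: 180 × 2.8×10⁻⁴ × 0.53 = 0.026712 m
180–920 m: 2.3×10⁻⁴ × 0.9 × 740 = 0.15318 m
Layer 3: 0.52 × 1.6×10⁻⁴ × 690 = 0.057408 m
1610–2710 m: 1×10⁻⁴ × 0.67 × 1100 = 0.07370 m
Δh = 0.026712 + 0.15318 + 0.057408 + 0.07370 = 0.31100 m ≈ 31.1 cm

Δh ≈ 31.1 cm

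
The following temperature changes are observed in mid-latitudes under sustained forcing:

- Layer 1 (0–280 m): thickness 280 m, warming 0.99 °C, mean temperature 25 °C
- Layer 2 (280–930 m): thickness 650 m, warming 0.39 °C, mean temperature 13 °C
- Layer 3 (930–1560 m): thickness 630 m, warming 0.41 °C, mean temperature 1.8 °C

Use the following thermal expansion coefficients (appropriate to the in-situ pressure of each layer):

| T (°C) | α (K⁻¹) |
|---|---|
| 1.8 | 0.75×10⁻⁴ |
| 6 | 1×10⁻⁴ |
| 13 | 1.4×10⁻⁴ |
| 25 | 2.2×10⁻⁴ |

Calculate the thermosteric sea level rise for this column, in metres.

0.116 m of thermosteric rise

Layer 1 at 25 °C → α = 2.2×10⁻⁴ K⁻¹
Layer 2 at 13 °C → α = 1.4×10⁻⁴ K⁻¹
Layer 3 at 1.8 °C → α = 0.75×10⁻⁴ K⁻¹
Layer 1: 0.99 × 280 × 2.2×10⁻⁴ = 0.060984 m
280–930 m: 0.39 × 1.4×10⁻⁴ × 650 = 0.03549 m
930–1560 m: 0.75×10⁻⁴ × 0.41 × 630 = 0.0193725 m
Δh = 0.060984 + 0.03549 + 0.0193725 = 0.1158465 m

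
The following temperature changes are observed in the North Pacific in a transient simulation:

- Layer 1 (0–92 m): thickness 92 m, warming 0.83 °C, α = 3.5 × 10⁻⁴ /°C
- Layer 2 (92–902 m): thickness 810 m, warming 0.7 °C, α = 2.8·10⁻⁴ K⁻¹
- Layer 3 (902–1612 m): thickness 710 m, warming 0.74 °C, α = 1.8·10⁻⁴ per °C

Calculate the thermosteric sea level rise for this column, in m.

0.280 m

3.5×10⁻⁴ × 0.83 × 92 = 0.026726 m
Layer 2: 810 × 0.7 × 2.8×10⁻⁴ = 0.15876 m
Layer 3: 0.74 × 1.8×10⁻⁴ × 710 = 0.094572 m
Δh = 0.026726 + 0.15876 + 0.094572 = 0.280058 m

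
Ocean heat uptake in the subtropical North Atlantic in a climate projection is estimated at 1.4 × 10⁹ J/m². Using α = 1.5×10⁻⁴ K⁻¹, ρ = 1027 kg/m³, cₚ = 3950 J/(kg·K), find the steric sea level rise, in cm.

Δh = 5.18 cm

Δh = αQ/(ρcₚ) = 1.5×10⁻⁴ × 1.4×10⁹ / (1027 × 3950) ≈ 0.051767 m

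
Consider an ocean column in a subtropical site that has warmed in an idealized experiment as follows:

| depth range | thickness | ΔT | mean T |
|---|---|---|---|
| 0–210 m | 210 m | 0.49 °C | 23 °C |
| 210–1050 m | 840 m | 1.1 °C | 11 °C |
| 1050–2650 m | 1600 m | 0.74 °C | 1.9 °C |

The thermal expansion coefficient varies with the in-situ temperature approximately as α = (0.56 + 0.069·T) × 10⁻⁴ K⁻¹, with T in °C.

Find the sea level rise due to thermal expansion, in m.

Layer 1: α = (0.56 + 0.069×23)×10⁻⁴ = 2.147×10⁻⁴ K⁻¹
Layer 2: α = (0.56 + 0.069×11)×10⁻⁴ = 1.319×10⁻⁴ K⁻¹
Layer 3: α = (0.56 + 0.069×1.9)×10⁻⁴ = 0.6911×10⁻⁴ K⁻¹
0–210 m: 210 × 2.147×10⁻⁴ × 0.49 = 0.02209263 m
210–1050 m: 1.319×10⁻⁴ × 840 × 1.1 = 0.1218756 m
1050–2650 m: 0.6911×10⁻⁴ × 0.74 × 1600 = 0.08182624 m
Δh = 0.02209263 + 0.1218756 + 0.08182624 = 0.22579447 m ≈ 0.23 m

Δh ≈ 0.23 m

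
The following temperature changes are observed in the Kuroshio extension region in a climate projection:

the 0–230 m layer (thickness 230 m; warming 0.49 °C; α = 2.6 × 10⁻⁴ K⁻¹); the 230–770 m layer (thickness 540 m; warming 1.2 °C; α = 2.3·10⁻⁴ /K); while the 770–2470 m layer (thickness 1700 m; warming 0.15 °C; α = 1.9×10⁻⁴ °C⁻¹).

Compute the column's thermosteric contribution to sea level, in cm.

Δh = 23 cm

230 × 0.49 × 2.6×10⁻⁴ = 0.029302 m
540 × 2.3×10⁻⁴ × 1.2 = 0.14904 m
770–2470 m: 1700 × 0.15 × 1.9×10⁻⁴ = 0.04845 m
Δh = 0.029302 + 0.14904 + 0.04845 = 0.226792 m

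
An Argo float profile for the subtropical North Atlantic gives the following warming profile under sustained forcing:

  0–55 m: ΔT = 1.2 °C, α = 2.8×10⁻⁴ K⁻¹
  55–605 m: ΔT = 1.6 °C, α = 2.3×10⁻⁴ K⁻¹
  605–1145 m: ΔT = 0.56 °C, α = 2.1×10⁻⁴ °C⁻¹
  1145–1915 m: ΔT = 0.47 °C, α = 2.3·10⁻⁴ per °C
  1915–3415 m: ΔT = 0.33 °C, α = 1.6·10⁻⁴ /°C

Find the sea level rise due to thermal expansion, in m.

about 0.447 m

0–55 m: 55 × 1.2 × 2.8×10⁻⁴ = 0.01848 m
Layer 2: 550 × 1.6 × 2.3×10⁻⁴ = 0.20240 m
605–1145 m: 0.56 × 2.1×10⁻⁴ × 540 = 0.063504 m
Layer 4: 770 × 2.3×10⁻⁴ × 0.47 = 0.083237 m
1500 × 1.6×10⁻⁴ × 0.33 = 0.07920 m
Δh = 0.01848 + 0.20240 + 0.063504 + 0.083237 + 0.07920 = 0.446821 m ≈ 0.447 m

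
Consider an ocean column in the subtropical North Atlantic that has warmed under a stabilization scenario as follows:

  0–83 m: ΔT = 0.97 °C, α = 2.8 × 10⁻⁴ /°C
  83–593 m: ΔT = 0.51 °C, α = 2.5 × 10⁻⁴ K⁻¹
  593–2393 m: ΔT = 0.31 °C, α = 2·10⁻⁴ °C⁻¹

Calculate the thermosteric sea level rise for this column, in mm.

83 × 2.8×10⁻⁴ × 0.97 = 0.0225428 m
Layer 2: 510 × 0.51 × 2.5×10⁻⁴ = 0.065025 m
Layer 3: 0.31 × 2×10⁻⁴ × 1800 = 0.11160 m
Δh = 0.0225428 + 0.065025 + 0.11160 = 0.1991678 m

200 mm of thermosteric rise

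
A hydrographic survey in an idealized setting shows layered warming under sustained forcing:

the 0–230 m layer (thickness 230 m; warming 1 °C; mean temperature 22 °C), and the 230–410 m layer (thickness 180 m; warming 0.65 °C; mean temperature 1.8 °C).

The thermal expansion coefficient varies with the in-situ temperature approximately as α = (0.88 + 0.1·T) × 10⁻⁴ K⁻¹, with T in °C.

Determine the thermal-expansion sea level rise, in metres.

Layer 1: α = (0.88 + 0.1×22)×10⁻⁴ = 3.08×10⁻⁴ K⁻¹
Layer 2: α = (0.88 + 0.1×1.8)×10⁻⁴ = 1.06×10⁻⁴ K⁻¹
0–230 m: 3.08×10⁻⁴ × 1 × 230 = 0.07084 m
180 × 0.65 × 1.06×10⁻⁴ = 0.012402 m
Δh = 0.07084 + 0.012402 = 0.083242 m

Δh ≈ 0.0832 m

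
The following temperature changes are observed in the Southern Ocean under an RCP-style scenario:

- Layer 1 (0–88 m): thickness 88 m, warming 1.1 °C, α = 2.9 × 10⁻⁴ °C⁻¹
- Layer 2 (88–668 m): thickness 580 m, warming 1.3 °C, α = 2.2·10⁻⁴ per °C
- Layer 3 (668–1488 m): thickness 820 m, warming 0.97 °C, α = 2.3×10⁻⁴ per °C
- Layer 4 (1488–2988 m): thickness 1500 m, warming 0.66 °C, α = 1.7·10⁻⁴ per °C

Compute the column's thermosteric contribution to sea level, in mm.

Layer 1: 88 × 1.1 × 2.9×10⁻⁴ = 0.028072 m
Layer 2: 1.3 × 2.2×10⁻⁴ × 580 = 0.16588 m
Layer 3: 2.3×10⁻⁴ × 0.97 × 820 = 0.182942 m
Layer 4: 0.66 × 1500 × 1.7×10⁻⁴ = 0.16830 m
Δh = 0.028072 + 0.16588 + 0.182942 + 0.16830 = 0.545194 m ≈ 545 mm

Δh ≈ 545 mm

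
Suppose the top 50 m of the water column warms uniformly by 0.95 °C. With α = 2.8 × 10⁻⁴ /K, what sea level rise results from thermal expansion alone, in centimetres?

Δh ≈ 1.33 cm

Δh = αΔT·H = 2.8×10⁻⁴ × 0.95 × 50 = 0.01330 m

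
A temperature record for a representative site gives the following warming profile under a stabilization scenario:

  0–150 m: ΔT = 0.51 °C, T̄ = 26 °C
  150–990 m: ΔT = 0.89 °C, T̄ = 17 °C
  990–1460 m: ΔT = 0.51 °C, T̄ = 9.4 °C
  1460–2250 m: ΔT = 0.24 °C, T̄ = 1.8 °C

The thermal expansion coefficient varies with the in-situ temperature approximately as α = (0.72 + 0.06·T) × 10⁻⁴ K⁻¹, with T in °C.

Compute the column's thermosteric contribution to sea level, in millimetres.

Layer 1: α = (0.72 + 0.06×26)×10⁻⁴ = 2.28×10⁻⁴ K⁻¹
Layer 2: α = (0.72 + 0.06×17)×10⁻⁴ = 1.74×10⁻⁴ K⁻¹
Layer 3: α = (0.72 + 0.06×9.4)×10⁻⁴ = 1.284×10⁻⁴ K⁻¹
Layer 4: α = (0.72 + 0.06×1.8)×10⁻⁴ = 0.828×10⁻⁴ K⁻¹
0.51 × 2.28×10⁻⁴ × 150 = 0.017442 m
150–990 m: 0.89 × 840 × 1.74×10⁻⁴ = 0.1300824 m
990–1460 m: 0.51 × 1.284×10⁻⁴ × 470 = 0.03077748 m
0.24 × 790 × 0.828×10⁻⁴ = 0.01569888 m
Δh = 0.017442 + 0.1300824 + 0.03077748 + 0.01569888 = 0.19400076 m

about 190 mm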